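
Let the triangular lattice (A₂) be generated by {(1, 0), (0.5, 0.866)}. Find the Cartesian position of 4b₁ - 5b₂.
(1.5, -4.33)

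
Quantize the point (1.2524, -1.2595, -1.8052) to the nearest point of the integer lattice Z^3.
(1, -1, -2)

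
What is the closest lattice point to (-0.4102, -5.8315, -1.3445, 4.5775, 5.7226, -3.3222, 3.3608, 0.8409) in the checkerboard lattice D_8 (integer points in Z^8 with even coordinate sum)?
(0, -6, -1, 4, 6, -3, 3, 1)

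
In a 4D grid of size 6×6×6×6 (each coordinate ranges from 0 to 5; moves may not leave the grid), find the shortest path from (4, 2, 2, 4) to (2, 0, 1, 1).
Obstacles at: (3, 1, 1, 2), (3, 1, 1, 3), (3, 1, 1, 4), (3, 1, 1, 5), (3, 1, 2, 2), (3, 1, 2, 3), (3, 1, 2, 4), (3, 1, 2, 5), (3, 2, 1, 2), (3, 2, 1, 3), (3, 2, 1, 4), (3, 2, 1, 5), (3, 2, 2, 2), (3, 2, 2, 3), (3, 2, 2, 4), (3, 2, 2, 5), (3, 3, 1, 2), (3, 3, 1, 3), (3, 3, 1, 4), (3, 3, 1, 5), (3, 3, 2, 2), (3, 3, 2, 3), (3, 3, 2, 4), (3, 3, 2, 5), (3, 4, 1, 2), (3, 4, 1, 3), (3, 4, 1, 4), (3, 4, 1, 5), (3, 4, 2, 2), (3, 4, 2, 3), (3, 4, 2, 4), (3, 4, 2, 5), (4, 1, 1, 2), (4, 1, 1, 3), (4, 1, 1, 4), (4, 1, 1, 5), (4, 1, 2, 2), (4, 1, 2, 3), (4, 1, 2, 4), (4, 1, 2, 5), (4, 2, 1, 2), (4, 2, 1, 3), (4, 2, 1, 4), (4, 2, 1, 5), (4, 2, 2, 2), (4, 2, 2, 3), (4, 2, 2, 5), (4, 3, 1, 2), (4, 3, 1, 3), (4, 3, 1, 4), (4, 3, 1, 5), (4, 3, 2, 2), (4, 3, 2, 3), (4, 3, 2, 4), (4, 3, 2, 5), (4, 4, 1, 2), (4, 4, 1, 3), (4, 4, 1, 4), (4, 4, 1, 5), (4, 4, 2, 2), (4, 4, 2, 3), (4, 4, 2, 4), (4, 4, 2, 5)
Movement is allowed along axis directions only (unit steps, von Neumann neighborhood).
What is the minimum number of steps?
10
(one shortest path: (4, 2, 2, 4) → (5, 2, 2, 4) → (5, 1, 2, 4) → (5, 0, 2, 4) → (4, 0, 2, 4) → (3, 0, 2, 4) → (2, 0, 2, 4) → (2, 0, 1, 4) → (2, 0, 1, 3) → (2, 0, 1, 2) → (2, 0, 1, 1))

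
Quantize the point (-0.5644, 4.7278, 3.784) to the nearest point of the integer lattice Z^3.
(-1, 5, 4)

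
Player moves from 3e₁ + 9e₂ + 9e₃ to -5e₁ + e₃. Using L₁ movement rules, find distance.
25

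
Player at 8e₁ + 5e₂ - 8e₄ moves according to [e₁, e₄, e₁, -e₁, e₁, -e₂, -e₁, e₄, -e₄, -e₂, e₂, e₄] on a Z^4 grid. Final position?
(9, 4, 0, -6)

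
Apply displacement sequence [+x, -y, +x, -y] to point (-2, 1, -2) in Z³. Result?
(0, -1, -2)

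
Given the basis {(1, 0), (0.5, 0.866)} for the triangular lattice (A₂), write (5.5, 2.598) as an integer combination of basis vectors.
4b₁ + 3b₂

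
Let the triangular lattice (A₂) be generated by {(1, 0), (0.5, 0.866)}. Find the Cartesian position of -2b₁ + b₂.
(-1.5, 0.866)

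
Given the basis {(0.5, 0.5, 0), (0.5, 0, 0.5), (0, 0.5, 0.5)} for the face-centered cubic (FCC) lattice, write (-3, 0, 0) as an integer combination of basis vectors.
-3b₁ - 3b₂ + 3b₃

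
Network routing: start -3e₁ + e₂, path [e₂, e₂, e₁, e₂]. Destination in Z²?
(-2, 4)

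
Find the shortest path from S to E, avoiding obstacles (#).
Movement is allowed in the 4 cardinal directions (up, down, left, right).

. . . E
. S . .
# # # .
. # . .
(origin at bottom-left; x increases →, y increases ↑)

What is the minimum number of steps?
3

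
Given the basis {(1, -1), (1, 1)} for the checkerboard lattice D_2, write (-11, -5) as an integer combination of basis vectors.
-3b₁ - 8b₂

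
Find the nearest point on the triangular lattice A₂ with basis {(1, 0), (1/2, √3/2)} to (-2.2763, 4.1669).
(-2.5, 4.33)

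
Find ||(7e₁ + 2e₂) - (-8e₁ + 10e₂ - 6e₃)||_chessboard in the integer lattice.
15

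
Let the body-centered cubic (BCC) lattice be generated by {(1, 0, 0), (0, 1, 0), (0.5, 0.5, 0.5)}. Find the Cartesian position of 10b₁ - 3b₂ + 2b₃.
(11, -2, 1)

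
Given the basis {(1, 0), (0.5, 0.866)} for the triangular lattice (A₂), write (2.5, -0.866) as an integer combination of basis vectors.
3b₁ - b₂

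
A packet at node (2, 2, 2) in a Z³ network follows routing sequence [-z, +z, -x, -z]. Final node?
(1, 2, 1)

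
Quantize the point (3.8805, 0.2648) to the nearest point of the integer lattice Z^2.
(4, 0)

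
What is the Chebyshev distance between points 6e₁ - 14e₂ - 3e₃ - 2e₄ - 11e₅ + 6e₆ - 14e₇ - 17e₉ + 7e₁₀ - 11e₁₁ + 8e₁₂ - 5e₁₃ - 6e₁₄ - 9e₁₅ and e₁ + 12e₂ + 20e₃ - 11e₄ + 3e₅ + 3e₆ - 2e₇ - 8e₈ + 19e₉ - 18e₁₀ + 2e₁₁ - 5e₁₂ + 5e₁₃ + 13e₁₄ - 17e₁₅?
36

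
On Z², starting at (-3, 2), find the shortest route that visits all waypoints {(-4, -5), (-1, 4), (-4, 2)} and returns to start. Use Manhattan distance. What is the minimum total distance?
24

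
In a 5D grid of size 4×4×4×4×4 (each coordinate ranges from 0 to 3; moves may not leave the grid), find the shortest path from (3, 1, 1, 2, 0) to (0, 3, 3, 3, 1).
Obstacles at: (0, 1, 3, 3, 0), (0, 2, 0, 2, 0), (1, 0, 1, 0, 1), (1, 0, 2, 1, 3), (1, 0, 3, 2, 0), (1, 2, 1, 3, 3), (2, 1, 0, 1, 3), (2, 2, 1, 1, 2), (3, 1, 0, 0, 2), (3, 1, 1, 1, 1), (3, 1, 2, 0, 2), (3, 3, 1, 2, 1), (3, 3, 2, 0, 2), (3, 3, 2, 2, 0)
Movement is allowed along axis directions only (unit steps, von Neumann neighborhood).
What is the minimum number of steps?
9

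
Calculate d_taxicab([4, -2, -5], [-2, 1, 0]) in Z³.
14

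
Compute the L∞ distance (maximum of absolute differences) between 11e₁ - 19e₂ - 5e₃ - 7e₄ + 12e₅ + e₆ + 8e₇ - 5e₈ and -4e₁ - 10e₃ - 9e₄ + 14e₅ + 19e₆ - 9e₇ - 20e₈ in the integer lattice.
19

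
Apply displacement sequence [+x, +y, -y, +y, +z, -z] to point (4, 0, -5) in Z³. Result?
(5, 1, -5)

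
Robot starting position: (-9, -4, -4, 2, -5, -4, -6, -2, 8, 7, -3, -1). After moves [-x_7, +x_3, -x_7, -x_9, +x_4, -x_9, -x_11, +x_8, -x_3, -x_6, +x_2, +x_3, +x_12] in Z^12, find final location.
(-9, -3, -3, 3, -5, -5, -8, -1, 6, 7, -4, 0)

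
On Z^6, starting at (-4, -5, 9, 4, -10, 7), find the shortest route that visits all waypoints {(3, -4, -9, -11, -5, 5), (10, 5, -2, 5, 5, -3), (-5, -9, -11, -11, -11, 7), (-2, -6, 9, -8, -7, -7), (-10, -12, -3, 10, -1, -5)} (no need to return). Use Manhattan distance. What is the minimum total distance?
207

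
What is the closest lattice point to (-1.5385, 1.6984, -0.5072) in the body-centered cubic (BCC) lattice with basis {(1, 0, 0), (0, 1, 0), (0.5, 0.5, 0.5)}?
(-1.5, 1.5, -0.5)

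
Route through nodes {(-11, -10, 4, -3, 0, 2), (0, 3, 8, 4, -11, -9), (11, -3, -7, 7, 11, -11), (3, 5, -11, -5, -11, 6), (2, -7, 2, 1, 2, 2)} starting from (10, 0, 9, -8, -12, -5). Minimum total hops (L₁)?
214
(one optimal route: (10, 0, 9, -8, -12, -5) → (0, 3, 8, 4, -11, -9) → (3, 5, -11, -5, -11, 6) → (-11, -10, 4, -3, 0, 2) → (2, -7, 2, 1, 2, 2) → (11, -3, -7, 7, 11, -11))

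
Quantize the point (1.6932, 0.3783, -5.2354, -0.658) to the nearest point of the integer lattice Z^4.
(2, 0, -5, -1)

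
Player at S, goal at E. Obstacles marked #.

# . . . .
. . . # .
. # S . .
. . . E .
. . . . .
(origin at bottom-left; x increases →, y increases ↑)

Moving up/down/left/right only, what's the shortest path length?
2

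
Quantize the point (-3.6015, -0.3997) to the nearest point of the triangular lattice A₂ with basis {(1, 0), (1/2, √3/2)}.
(-3.5, -0.866)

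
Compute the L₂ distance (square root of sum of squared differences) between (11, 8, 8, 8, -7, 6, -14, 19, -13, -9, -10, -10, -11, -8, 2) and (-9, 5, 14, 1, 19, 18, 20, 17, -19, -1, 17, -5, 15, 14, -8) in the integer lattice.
67.7348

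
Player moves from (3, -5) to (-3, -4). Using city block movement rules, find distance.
7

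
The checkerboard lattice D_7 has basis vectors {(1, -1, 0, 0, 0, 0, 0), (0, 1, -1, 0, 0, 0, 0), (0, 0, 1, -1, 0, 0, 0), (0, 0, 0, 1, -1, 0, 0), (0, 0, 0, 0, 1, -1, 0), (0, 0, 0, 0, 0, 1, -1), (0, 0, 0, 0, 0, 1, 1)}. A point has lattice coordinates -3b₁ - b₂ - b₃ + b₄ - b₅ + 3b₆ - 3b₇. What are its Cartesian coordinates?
(-3, 2, 0, 2, -2, 1, -6)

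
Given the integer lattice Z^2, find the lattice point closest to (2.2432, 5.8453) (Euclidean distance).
(2, 6)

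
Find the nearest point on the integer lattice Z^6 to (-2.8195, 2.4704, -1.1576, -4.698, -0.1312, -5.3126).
(-3, 2, -1, -5, 0, -5)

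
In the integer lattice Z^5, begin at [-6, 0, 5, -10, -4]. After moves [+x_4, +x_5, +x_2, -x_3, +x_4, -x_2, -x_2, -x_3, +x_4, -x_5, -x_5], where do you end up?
(-6, -1, 3, -7, -5)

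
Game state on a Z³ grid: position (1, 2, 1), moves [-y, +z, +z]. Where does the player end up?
(1, 1, 3)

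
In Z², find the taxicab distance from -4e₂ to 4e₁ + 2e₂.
10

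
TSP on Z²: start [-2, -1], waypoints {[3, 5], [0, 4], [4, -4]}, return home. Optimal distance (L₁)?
30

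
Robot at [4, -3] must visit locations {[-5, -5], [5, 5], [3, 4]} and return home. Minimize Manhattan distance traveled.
40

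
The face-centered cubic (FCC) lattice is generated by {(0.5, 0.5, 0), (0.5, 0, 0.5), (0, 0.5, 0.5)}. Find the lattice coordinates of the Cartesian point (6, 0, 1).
5b₁ + 7b₂ - 5b₃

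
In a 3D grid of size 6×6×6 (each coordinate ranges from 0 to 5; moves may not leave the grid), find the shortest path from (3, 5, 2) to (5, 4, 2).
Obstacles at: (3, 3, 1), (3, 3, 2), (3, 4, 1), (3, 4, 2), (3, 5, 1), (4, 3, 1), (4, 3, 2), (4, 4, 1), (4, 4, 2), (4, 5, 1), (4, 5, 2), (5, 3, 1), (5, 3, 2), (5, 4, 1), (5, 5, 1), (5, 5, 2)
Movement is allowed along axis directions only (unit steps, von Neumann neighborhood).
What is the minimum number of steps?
5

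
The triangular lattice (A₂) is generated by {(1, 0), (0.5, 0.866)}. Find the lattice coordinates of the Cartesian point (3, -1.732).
4b₁ - 2b₂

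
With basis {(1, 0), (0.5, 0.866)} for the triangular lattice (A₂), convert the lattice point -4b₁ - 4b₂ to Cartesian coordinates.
(-6, -3.464)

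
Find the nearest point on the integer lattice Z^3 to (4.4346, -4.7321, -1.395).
(4, -5, -1)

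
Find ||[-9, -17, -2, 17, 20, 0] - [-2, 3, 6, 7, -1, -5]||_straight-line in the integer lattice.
32.8481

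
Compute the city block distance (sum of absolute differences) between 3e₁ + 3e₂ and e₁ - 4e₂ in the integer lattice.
9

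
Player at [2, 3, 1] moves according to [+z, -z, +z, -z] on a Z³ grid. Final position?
(2, 3, 1)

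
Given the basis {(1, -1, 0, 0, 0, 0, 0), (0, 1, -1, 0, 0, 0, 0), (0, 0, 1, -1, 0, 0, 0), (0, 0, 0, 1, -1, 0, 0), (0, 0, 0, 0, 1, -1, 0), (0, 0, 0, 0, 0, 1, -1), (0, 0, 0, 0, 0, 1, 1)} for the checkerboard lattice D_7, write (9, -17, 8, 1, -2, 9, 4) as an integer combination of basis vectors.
9b₁ - 8b₂ + b₄ - b₅ + 2b₆ + 6b₇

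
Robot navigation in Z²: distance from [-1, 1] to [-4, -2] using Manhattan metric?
6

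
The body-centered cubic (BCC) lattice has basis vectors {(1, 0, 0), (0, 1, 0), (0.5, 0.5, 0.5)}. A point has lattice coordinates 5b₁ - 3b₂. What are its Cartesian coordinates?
(5, -3, 0)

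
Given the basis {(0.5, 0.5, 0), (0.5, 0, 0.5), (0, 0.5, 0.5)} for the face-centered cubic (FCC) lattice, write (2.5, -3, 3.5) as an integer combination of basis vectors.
-4b₁ + 9b₂ - 2b₃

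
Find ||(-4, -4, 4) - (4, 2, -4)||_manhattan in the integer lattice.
22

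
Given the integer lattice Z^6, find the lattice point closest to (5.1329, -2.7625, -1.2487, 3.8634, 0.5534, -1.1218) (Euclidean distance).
(5, -3, -1, 4, 1, -1)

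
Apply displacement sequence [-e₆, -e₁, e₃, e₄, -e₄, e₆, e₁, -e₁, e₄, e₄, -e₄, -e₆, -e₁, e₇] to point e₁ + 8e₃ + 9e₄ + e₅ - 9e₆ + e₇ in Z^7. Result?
(-1, 0, 9, 10, 1, -10, 2)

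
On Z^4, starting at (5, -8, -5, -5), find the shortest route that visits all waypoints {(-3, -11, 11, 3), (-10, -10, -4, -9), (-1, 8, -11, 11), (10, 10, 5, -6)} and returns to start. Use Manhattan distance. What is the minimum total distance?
188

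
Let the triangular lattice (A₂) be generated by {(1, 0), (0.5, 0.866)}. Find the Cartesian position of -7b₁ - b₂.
(-7.5, -0.866)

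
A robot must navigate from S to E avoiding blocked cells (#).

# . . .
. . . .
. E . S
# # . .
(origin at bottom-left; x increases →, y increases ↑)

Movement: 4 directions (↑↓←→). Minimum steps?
2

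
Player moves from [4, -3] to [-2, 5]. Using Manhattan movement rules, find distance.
14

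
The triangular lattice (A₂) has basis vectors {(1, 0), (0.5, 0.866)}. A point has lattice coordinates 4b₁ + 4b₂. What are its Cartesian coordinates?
(6, 3.464)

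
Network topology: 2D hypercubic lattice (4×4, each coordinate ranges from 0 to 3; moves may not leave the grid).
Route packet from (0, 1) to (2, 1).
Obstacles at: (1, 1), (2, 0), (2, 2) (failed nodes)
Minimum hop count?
8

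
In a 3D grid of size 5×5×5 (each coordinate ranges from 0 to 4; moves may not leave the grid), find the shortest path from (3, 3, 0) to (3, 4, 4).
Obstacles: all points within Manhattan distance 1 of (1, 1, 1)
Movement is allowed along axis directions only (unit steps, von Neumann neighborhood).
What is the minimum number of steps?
5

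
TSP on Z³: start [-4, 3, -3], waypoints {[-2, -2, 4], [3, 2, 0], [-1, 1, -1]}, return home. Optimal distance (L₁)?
40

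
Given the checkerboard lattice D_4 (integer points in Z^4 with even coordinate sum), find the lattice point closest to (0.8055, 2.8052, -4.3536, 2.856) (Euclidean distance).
(1, 3, -5, 3)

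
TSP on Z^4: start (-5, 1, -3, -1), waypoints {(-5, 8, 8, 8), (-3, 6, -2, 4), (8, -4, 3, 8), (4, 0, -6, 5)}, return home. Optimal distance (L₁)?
100
(one optimal route: (-5, 1, -3, -1) → (-3, 6, -2, 4) → (-5, 8, 8, 8) → (8, -4, 3, 8) → (4, 0, -6, 5) → (-5, 1, -3, -1))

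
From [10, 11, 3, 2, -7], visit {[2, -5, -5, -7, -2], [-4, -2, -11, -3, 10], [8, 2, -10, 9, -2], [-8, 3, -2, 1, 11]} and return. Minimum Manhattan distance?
174
(one optimal route: (10, 11, 3, 2, -7) → (8, 2, -10, 9, -2) → (2, -5, -5, -7, -2) → (-4, -2, -11, -3, 10) → (-8, 3, -2, 1, 11) → (10, 11, 3, 2, -7))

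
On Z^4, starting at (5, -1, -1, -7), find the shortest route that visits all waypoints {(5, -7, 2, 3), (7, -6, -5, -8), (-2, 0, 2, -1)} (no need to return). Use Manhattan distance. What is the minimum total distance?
51
(one optimal route: (5, -1, -1, -7) → (7, -6, -5, -8) → (5, -7, 2, 3) → (-2, 0, 2, -1))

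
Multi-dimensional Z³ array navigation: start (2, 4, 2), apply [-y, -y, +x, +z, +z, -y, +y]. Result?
(3, 2, 4)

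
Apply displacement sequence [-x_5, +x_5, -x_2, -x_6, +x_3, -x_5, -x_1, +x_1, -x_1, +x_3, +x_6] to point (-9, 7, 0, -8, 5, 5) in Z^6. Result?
(-10, 6, 2, -8, 4, 5)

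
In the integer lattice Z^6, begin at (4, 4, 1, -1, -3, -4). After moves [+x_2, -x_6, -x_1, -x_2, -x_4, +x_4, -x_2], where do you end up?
(3, 3, 1, -1, -3, -5)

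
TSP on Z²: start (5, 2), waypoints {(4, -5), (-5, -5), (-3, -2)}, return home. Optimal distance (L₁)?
34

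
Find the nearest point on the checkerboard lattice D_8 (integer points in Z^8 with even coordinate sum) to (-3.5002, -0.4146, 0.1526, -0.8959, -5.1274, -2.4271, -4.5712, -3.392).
(-4, 0, 0, -1, -5, -2, -5, -3)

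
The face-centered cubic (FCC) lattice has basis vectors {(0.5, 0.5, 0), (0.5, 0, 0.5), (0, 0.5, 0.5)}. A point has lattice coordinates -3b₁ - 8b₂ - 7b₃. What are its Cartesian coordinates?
(-5.5, -5, -7.5)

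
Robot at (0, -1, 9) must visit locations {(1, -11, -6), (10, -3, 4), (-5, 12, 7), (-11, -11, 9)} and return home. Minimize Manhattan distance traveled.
122
(one optimal route: (0, -1, 9) → (10, -3, 4) → (1, -11, -6) → (-11, -11, 9) → (-5, 12, 7) → (0, -1, 9))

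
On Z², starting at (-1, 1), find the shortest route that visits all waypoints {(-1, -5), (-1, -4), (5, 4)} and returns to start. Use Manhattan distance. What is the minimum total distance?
30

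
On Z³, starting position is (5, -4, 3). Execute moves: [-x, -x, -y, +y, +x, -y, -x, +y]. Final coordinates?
(3, -4, 3)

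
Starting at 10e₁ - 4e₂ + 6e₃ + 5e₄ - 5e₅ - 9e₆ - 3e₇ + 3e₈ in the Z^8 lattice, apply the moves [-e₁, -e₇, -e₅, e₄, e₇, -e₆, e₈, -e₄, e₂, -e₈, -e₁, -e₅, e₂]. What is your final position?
(8, -2, 6, 5, -7, -10, -3, 3)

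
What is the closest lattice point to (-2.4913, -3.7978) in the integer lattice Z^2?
(-2, -4)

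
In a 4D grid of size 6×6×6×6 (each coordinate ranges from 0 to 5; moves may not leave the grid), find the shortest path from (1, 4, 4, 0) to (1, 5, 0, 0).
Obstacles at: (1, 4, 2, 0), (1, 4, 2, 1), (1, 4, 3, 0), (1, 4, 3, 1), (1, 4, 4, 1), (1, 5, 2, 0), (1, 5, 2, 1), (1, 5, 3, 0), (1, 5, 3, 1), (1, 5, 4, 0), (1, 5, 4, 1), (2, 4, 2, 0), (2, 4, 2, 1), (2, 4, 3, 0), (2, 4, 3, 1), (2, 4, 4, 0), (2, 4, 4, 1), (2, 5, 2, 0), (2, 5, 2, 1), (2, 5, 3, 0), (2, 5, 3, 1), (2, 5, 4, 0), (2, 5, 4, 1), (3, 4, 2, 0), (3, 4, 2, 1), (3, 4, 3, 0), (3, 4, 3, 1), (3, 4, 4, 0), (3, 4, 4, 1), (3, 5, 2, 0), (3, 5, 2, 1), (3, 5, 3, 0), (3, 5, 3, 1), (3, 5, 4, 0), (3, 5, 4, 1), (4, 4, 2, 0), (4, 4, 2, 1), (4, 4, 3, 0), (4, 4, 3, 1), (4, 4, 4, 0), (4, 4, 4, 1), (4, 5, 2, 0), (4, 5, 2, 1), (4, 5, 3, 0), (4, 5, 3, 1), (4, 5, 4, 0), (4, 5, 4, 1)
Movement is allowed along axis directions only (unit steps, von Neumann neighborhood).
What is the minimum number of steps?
7
(one shortest path: (1, 4, 4, 0) → (0, 4, 4, 0) → (0, 5, 4, 0) → (0, 5, 3, 0) → (0, 5, 2, 0) → (0, 5, 1, 0) → (1, 5, 1, 0) → (1, 5, 0, 0))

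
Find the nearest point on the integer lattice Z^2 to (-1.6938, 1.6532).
(-2, 2)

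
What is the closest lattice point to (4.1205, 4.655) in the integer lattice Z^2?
(4, 5)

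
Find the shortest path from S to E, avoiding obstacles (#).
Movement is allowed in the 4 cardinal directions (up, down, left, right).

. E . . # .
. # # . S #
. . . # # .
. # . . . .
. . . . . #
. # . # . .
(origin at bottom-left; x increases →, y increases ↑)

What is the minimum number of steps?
4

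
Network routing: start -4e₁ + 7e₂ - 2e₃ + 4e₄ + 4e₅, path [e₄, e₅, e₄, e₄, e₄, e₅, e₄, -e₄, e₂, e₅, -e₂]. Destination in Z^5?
(-4, 7, -2, 8, 7)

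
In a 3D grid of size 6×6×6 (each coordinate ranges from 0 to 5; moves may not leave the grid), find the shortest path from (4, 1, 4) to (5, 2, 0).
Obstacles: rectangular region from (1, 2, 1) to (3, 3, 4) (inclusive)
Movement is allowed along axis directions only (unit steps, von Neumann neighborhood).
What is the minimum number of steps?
6
(one shortest path: (4, 1, 4) → (5, 1, 4) → (5, 2, 4) → (5, 2, 3) → (5, 2, 2) → (5, 2, 1) → (5, 2, 0))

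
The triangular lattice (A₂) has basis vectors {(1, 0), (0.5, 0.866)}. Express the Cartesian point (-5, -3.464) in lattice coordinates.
-3b₁ - 4b₂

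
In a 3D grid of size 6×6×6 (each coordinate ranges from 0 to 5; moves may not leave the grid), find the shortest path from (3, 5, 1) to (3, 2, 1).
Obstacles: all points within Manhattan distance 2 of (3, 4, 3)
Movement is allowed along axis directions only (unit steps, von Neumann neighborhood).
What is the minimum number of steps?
5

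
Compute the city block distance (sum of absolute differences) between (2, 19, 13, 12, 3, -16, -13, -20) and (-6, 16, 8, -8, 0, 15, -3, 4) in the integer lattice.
104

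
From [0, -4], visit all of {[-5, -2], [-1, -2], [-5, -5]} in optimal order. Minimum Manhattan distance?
10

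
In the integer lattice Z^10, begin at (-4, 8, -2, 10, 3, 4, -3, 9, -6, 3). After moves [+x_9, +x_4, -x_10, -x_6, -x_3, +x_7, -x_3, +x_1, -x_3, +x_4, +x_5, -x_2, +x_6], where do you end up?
(-3, 7, -5, 12, 4, 4, -2, 9, -5, 2)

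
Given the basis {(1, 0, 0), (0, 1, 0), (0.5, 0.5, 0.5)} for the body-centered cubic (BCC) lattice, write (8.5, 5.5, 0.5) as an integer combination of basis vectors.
8b₁ + 5b₂ + b₃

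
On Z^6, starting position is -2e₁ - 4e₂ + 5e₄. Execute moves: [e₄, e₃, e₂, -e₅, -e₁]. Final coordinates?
(-3, -3, 1, 6, -1, 0)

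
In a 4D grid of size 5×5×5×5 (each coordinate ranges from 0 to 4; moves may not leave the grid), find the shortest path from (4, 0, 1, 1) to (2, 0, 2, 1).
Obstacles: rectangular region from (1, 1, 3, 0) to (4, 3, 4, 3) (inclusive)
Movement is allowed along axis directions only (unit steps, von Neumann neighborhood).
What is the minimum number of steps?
3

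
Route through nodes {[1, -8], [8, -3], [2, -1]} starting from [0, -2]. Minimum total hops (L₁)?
23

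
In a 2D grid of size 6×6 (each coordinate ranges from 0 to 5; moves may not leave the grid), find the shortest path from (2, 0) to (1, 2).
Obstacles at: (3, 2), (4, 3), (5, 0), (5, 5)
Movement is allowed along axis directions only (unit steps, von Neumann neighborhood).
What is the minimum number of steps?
3
(one shortest path: (2, 0) → (1, 0) → (1, 1) → (1, 2))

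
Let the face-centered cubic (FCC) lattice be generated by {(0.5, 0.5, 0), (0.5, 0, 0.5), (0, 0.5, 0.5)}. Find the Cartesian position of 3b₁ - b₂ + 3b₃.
(1, 3, 1)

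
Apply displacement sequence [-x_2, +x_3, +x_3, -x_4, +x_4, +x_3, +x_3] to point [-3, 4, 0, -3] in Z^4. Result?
(-3, 3, 4, -3)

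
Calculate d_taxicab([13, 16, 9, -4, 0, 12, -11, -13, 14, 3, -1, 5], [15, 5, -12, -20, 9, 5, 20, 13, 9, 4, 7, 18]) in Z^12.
150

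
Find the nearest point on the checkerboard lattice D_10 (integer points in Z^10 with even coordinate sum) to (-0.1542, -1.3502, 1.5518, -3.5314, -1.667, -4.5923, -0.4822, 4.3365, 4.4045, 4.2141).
(0, -1, 2, -4, -2, -5, 0, 4, 4, 4)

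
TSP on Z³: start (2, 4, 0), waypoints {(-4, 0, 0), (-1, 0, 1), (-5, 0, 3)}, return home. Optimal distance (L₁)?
28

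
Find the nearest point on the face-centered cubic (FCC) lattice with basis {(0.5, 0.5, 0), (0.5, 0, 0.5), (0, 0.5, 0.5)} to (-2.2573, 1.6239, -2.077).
(-2.5, 1.5, -2)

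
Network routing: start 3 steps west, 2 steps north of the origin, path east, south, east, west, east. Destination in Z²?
(-1, 1)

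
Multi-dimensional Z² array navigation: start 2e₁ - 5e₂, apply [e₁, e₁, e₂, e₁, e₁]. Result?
(6, -4)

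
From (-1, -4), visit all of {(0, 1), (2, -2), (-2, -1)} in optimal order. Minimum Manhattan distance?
13
(one optimal route: (-1, -4) → (-2, -1) → (0, 1) → (2, -2))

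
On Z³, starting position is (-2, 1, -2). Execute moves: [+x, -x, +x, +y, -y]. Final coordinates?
(-1, 1, -2)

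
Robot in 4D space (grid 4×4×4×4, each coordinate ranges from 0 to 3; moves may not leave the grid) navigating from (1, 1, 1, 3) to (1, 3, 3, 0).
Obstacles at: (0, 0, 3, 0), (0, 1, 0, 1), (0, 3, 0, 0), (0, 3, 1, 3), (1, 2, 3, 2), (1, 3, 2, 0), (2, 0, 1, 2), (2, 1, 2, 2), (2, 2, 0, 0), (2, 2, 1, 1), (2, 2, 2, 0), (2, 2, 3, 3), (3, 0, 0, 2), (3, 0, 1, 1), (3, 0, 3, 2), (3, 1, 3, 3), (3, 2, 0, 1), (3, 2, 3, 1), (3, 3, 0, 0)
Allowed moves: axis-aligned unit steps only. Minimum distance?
7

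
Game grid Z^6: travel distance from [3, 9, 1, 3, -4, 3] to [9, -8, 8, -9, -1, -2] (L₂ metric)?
23.4947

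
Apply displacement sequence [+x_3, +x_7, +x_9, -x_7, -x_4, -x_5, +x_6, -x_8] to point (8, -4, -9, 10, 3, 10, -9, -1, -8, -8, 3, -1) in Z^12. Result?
(8, -4, -8, 9, 2, 11, -9, -2, -7, -8, 3, -1)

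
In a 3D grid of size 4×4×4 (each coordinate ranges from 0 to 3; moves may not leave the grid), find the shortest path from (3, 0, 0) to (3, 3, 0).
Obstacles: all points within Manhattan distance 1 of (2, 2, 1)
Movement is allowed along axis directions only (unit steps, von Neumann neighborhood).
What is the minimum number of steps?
3
(one shortest path: (3, 0, 0) → (3, 1, 0) → (3, 2, 0) → (3, 3, 0))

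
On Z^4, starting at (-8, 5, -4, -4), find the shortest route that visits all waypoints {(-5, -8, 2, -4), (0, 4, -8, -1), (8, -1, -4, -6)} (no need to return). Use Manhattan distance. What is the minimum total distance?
66
(one optimal route: (-8, 5, -4, -4) → (0, 4, -8, -1) → (8, -1, -4, -6) → (-5, -8, 2, -4))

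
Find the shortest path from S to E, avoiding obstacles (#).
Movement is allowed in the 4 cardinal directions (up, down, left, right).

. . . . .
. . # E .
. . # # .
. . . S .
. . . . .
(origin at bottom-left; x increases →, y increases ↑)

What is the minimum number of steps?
4
(one shortest path: (3, 1) → (4, 1) → (4, 2) → (4, 3) → (3, 3))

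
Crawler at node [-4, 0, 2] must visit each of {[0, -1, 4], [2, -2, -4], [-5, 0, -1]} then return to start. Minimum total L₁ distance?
34
(one optimal route: (-4, 0, 2) → (0, -1, 4) → (2, -2, -4) → (-5, 0, -1) → (-4, 0, 2))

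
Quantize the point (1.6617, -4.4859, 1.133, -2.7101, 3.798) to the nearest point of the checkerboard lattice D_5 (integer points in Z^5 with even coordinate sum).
(2, -4, 1, -3, 4)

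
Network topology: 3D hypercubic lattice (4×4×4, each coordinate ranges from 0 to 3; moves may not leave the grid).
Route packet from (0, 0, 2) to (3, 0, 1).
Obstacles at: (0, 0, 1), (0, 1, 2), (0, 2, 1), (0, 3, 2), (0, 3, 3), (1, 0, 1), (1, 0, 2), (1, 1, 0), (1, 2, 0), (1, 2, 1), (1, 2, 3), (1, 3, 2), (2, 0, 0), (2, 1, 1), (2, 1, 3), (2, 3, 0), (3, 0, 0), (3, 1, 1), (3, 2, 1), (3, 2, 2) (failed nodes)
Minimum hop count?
6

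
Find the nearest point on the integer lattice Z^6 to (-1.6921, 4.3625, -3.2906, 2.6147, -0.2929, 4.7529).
(-2, 4, -3, 3, 0, 5)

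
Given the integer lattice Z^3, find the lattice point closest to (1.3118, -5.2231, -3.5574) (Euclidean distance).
(1, -5, -4)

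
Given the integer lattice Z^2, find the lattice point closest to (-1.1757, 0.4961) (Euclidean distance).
(-1, 0)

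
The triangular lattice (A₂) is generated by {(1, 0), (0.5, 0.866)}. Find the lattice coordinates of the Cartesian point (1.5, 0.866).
b₁ + b₂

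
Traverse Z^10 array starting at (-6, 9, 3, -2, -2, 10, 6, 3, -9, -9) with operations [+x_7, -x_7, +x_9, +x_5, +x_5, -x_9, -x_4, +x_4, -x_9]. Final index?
(-6, 9, 3, -2, 0, 10, 6, 3, -10, -9)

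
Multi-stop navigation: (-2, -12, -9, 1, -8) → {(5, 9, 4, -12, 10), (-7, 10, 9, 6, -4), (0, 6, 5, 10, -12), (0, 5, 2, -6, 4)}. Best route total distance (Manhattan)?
136
(one optimal route: (-2, -12, -9, 1, -8) → (0, 6, 5, 10, -12) → (-7, 10, 9, 6, -4) → (0, 5, 2, -6, 4) → (5, 9, 4, -12, 10))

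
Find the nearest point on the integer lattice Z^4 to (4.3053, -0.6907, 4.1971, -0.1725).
(4, -1, 4, 0)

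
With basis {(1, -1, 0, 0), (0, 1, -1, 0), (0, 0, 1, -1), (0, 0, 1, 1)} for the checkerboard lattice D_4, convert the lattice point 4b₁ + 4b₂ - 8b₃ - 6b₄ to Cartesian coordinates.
(4, 0, -18, 2)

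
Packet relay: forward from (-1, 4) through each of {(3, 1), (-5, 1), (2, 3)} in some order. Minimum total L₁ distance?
15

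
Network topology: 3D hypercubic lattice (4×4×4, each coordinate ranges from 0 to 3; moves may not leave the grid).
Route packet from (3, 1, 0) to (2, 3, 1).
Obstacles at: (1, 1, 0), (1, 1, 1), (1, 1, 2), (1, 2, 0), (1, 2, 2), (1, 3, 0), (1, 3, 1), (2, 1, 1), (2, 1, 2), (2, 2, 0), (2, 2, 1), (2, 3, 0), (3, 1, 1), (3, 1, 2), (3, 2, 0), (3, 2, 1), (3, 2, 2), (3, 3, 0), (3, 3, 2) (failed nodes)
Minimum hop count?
10
(one shortest path: (3, 1, 0) → (2, 1, 0) → (2, 0, 0) → (2, 0, 1) → (2, 0, 2) → (2, 0, 3) → (2, 1, 3) → (2, 2, 3) → (2, 3, 3) → (2, 3, 2) → (2, 3, 1))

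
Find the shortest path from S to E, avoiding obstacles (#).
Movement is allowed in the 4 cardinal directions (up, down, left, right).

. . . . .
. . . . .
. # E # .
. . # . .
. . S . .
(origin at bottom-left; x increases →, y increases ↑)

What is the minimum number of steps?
8
(one shortest path: (2, 0) → (1, 0) → (0, 0) → (0, 1) → (0, 2) → (0, 3) → (1, 3) → (2, 3) → (2, 2))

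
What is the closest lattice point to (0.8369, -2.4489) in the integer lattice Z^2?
(1, -2)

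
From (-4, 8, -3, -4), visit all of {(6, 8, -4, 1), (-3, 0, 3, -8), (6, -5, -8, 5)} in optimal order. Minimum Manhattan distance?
73
(one optimal route: (-4, 8, -3, -4) → (-3, 0, 3, -8) → (6, 8, -4, 1) → (6, -5, -8, 5))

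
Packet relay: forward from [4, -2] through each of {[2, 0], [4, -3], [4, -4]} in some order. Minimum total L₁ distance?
8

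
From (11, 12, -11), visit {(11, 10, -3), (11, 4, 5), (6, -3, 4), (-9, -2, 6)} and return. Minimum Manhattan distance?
104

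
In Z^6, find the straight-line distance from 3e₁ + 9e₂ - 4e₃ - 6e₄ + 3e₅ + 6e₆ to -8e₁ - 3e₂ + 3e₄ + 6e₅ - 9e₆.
24.4131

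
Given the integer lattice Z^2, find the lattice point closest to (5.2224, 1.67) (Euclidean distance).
(5, 2)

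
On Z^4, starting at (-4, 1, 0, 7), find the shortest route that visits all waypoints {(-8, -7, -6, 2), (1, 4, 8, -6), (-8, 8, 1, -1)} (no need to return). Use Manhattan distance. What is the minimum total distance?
73
(one optimal route: (-4, 1, 0, 7) → (-8, -7, -6, 2) → (-8, 8, 1, -1) → (1, 4, 8, -6))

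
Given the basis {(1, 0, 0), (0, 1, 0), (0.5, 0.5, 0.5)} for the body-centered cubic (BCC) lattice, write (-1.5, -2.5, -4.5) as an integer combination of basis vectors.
3b₁ + 2b₂ - 9b₃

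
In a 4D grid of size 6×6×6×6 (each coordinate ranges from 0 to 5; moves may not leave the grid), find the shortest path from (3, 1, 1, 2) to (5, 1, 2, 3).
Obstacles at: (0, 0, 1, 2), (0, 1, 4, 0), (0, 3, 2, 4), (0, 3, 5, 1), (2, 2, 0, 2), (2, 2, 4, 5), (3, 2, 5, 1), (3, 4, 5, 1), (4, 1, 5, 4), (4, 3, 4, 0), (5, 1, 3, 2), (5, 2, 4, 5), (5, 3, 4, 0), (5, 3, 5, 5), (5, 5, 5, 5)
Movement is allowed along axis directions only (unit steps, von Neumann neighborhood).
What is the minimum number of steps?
4
(one shortest path: (3, 1, 1, 2) → (4, 1, 1, 2) → (5, 1, 1, 2) → (5, 1, 2, 2) → (5, 1, 2, 3))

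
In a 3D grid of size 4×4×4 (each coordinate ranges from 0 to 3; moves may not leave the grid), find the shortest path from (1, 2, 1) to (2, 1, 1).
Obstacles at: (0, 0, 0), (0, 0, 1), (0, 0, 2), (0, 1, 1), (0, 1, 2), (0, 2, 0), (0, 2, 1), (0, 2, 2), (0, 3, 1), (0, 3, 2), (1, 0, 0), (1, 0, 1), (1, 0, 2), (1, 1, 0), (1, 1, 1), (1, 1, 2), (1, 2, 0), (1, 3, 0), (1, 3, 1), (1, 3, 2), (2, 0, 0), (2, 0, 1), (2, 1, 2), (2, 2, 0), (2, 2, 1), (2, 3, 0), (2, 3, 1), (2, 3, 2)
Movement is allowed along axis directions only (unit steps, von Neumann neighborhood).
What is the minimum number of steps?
6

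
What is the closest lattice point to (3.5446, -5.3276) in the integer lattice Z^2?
(4, -5)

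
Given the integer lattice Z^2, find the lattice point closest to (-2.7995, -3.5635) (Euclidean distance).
(-3, -4)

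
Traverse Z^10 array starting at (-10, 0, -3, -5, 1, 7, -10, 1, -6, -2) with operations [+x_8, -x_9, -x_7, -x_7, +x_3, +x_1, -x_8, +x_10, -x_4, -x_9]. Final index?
(-9, 0, -2, -6, 1, 7, -12, 1, -8, -1)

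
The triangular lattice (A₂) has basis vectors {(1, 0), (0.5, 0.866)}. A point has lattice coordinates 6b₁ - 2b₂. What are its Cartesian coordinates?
(5, -1.732)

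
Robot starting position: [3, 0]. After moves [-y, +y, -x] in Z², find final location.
(2, 0)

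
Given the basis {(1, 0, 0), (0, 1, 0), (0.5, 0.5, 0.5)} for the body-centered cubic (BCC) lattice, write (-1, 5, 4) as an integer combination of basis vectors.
-5b₁ + b₂ + 8b₃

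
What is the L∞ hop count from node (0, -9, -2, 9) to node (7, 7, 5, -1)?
16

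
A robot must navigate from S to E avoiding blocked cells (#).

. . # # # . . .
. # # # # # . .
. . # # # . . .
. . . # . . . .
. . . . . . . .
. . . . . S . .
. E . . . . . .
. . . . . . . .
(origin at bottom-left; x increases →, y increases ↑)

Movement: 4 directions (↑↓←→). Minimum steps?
5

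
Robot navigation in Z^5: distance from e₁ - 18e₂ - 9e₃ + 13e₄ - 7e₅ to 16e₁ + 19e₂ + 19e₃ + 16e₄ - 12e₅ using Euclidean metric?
49.1121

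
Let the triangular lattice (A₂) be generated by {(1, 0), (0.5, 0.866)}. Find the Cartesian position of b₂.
(0.5, 0.866)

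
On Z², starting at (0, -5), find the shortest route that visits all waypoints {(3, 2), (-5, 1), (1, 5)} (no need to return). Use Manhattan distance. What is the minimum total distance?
25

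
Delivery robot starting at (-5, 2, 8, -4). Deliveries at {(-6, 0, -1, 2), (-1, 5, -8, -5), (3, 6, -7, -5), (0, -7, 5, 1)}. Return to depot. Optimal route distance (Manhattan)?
100
(one optimal route: (-5, 2, 8, -4) → (-1, 5, -8, -5) → (3, 6, -7, -5) → (-6, 0, -1, 2) → (0, -7, 5, 1) → (-5, 2, 8, -4))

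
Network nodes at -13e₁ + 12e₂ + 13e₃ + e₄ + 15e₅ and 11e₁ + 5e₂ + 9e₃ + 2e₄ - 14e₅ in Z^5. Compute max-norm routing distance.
29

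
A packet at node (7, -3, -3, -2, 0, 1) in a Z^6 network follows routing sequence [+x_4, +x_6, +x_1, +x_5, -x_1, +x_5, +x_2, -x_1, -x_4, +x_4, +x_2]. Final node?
(6, -1, -3, -1, 2, 2)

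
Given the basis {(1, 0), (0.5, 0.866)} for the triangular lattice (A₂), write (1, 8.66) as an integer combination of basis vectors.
-4b₁ + 10b₂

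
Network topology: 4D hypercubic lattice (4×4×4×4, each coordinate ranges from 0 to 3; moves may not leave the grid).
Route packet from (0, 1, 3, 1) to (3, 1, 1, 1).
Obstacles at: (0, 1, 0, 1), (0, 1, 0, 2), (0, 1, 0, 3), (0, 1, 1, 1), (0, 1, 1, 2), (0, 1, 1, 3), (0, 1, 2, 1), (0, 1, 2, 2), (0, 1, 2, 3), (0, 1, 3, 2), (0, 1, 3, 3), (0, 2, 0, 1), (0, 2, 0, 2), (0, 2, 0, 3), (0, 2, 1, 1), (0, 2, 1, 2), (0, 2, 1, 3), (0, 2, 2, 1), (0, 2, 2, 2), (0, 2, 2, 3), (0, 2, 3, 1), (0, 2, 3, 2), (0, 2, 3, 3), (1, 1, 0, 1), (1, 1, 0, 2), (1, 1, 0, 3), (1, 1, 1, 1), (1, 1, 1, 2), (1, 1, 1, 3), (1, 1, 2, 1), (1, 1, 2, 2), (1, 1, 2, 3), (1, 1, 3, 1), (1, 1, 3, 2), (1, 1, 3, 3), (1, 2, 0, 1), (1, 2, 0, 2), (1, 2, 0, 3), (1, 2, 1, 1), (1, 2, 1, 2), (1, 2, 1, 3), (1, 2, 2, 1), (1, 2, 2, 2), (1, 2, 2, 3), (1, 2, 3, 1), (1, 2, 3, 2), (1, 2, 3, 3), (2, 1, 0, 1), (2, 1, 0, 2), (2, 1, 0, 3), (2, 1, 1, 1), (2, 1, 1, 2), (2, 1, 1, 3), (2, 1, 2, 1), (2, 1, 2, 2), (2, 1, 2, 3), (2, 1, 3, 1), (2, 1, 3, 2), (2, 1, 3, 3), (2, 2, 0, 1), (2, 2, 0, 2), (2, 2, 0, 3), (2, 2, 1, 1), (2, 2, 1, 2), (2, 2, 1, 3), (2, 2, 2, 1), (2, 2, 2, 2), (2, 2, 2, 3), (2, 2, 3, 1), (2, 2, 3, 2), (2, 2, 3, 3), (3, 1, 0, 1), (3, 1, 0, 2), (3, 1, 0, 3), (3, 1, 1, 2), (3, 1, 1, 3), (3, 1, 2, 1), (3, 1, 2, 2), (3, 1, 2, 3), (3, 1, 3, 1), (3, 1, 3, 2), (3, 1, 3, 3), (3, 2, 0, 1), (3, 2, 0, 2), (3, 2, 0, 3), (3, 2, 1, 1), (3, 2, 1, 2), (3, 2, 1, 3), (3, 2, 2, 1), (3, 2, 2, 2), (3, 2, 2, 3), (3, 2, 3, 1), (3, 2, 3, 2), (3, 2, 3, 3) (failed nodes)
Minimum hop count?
7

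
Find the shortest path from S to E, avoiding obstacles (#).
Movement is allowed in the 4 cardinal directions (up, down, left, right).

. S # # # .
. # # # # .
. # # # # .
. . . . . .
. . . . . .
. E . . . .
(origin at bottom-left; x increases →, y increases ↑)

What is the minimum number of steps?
7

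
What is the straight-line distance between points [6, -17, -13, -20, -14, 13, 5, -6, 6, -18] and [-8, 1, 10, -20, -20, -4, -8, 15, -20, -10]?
52.192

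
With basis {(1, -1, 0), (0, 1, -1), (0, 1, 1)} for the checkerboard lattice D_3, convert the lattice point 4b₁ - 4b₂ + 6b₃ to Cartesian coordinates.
(4, -2, 10)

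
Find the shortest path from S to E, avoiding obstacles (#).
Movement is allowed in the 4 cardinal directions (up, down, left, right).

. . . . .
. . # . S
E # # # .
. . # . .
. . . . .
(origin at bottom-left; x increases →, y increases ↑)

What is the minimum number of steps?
7
(one shortest path: (4, 3) → (3, 3) → (3, 4) → (2, 4) → (1, 4) → (0, 4) → (0, 3) → (0, 2))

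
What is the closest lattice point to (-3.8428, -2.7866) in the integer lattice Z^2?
(-4, -3)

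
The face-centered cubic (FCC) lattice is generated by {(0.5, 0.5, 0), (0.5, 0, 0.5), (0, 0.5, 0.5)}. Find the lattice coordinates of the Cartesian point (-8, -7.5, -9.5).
-6b₁ - 10b₂ - 9b₃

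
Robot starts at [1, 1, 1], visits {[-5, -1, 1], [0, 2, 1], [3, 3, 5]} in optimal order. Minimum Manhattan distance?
24
(one optimal route: (1, 1, 1) → (-5, -1, 1) → (0, 2, 1) → (3, 3, 5))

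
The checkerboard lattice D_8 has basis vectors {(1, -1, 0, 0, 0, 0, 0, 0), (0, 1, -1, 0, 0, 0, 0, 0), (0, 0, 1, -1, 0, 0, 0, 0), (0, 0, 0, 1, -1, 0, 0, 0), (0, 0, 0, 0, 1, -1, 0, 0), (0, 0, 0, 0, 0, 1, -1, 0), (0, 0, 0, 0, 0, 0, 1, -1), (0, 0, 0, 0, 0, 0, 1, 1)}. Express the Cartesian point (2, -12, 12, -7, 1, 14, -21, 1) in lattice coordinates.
2b₁ - 10b₂ + 2b₃ - 5b₄ - 4b₅ + 10b₆ - 6b₇ - 5b₈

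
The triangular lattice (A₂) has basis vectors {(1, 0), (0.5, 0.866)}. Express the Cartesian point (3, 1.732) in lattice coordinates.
2b₁ + 2b₂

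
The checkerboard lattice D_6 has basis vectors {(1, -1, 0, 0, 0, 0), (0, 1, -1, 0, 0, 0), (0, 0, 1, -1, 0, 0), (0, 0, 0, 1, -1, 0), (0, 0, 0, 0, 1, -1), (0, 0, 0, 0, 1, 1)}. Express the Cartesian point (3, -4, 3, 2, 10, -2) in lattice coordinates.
3b₁ - b₂ + 2b₃ + 4b₄ + 8b₅ + 6b₆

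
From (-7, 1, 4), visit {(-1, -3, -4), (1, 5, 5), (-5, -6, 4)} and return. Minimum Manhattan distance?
56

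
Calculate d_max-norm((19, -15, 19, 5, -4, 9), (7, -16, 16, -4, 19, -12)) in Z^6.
23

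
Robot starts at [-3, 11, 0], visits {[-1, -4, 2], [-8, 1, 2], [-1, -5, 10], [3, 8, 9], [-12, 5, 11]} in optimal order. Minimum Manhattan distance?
74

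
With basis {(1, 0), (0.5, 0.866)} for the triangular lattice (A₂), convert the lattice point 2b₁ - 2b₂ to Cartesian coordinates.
(1, -1.732)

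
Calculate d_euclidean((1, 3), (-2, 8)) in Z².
5.83095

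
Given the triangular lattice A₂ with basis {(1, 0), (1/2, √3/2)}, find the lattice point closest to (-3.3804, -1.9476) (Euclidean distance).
(-3, -1.732)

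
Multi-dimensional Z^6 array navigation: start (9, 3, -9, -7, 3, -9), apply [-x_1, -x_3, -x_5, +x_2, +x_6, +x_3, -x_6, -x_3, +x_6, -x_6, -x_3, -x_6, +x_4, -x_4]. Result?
(8, 4, -11, -7, 2, -10)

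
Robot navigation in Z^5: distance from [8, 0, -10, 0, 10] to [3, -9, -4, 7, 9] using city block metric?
28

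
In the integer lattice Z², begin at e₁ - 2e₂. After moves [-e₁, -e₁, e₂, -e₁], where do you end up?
(-2, -1)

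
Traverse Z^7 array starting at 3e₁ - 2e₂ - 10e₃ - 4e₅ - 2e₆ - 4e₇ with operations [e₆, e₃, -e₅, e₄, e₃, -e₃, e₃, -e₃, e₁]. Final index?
(4, -2, -9, 1, -5, -1, -4)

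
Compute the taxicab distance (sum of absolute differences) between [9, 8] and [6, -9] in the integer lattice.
20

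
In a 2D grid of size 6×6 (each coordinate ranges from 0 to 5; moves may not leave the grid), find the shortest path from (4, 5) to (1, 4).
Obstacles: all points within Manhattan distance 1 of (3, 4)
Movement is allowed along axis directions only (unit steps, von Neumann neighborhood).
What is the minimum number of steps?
10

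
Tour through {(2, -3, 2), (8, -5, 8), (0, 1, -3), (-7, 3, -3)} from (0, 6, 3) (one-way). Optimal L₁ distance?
50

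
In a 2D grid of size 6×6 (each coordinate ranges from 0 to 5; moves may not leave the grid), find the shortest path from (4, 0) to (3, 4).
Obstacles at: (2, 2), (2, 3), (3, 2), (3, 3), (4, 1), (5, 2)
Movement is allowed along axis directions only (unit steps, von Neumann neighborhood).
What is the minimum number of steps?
9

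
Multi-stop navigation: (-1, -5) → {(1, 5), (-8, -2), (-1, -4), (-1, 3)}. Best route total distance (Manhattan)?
26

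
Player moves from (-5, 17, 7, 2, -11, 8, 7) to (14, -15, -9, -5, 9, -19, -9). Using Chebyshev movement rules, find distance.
32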